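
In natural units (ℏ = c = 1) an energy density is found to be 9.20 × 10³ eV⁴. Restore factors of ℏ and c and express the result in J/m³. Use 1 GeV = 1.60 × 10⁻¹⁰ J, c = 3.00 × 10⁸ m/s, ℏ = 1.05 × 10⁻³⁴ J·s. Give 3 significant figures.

1.93 × 10⁵ J/m³

[E]/[L]³ = [E]⁴/(ℏc)³; restore (ℏc)⁻³.
1 GeV⁴ → 1/(ℏc)³ × (1 GeV in J)⁴ = 2.10 × 10³⁷ J/m³.
Convert the energy scale: 9.20 × 10³ eV⁴ = 9.20 × 10⁻³³ GeV⁴.
Result: 9.20 × 10⁻³³ × 2.10 × 10³⁷ = 1.93 × 10⁵ J/m³.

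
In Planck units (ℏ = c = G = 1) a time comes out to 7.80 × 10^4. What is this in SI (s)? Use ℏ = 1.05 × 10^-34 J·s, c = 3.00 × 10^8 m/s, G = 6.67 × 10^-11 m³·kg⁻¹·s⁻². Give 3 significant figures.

4.19 × 10^-39 s

One Planck time: t_P = √(ℏG/c⁵) = 5.37 × 10^-44 s.
7.80 × 10^4 × 5.37 × 10^-44 s = 4.19 × 10^-39 s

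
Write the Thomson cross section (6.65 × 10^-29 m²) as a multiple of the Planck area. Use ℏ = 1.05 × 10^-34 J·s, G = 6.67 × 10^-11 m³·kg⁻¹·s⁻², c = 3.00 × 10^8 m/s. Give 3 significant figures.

Planck area: A_P = ℏG/c³ = 2.59 × 10^-70 m².
6.65 × 10^-29 / 2.59 × 10^-70 = 2.56 × 10^41

2.56 × 10^41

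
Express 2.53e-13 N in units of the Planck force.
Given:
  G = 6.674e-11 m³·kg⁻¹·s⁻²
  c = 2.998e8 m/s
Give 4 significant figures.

2.090e-57

Planck force: F_P = c⁴/G = 1.210e44 N.
2.53e-13 / 1.210e44 = 2.090e-57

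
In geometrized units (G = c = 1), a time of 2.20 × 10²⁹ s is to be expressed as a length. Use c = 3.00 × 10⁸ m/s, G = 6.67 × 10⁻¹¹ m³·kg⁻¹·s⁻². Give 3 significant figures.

Time → length via c.
2.20 × 10²⁹ s × (c) = 6.60 × 10³⁷ m

6.60 × 10³⁷ m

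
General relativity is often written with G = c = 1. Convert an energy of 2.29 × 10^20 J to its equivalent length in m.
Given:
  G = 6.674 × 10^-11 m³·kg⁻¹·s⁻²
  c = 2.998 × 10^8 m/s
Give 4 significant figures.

1.892 × 10^-24 m

Energy → length via G/c⁴.
2.29 × 10^20 J × (G/c⁴) = 1.892 × 10^-24 m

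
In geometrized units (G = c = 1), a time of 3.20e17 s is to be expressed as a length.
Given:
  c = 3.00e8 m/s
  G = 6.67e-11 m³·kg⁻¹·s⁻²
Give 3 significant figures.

9.60e25 m

Time → length via c.
3.20e17 s × (c) = 9.60e25 m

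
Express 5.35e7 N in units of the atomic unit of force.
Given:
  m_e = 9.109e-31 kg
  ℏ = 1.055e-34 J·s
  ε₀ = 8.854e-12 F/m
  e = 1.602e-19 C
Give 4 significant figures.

6.509e14

atomic unit of force: F_au = E_h/a₀ = m_e²e⁶/((4πε₀)³ℏ⁴) = 8.220e-8 N.
5.35e7 / 8.220e-8 = 6.509e14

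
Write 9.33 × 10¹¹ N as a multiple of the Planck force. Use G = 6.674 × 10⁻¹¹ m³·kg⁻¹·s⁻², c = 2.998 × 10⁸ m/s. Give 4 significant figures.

7.708 × 10⁻³³

Planck force: F_P = c⁴/G = 1.210 × 10⁴⁴ N.
9.33 × 10¹¹ / 1.210 × 10⁴⁴ = 7.708 × 10⁻³³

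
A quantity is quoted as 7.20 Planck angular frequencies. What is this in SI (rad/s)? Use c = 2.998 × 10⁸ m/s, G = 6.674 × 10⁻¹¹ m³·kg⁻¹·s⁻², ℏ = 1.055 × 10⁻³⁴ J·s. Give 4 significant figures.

One Planck angular frequency: ω_P = √(c⁵/(ℏG)) = 1.855 × 10⁴³ rad/s.
7.20 × 1.855 × 10⁴³ rad/s = 1.335 × 10⁴⁴ rad/s

1.335 × 10⁴⁴ rad/s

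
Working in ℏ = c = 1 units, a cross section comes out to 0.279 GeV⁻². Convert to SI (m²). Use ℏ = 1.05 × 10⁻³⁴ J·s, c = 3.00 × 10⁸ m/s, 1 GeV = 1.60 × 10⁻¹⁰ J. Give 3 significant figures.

1.08 × 10⁻³² m²

Area is [L]² = [E]⁻²·(ℏc)²; restore (ℏc)².
1 GeV⁻² → (ℏc)² × (1 GeV in J)⁻² = 3.88 × 10⁻³² m².
Result: 0.279 × 3.88 × 10⁻³² = 1.08 × 10⁻³² m².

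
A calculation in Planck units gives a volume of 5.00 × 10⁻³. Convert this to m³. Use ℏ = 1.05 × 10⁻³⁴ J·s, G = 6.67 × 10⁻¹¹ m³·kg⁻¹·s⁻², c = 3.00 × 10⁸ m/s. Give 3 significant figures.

2.09 × 10⁻¹⁰⁷ m³

One Planck volume: V_P = (ℏG/c³)^(3/2) = 4.18 × 10⁻¹⁰⁵ m³.
5.00 × 10⁻³ × 4.18 × 10⁻¹⁰⁵ m³ = 2.09 × 10⁻¹⁰⁷ m³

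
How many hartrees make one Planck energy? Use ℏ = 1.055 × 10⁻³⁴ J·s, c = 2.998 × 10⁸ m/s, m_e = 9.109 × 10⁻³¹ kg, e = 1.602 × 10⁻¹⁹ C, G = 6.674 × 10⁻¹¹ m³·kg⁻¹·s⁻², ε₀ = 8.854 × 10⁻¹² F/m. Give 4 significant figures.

4.494 × 10²⁶

Planck energy: E_P = √(ℏc⁵/G) = 1.957 × 10⁹ J
hartree: E_h = m_e e⁴/(4πε₀ℏ)² = 4.354 × 10⁻¹⁸ J
ratio = 1.957 × 10⁹ / 4.354 × 10⁻¹⁸ = 4.494 × 10²⁶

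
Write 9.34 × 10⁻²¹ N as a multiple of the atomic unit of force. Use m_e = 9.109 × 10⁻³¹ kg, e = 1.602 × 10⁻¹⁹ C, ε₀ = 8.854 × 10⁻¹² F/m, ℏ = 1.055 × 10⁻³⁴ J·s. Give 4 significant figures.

1.136 × 10⁻¹³

atomic unit of force: F_au = E_h/a₀ = m_e²e⁶/((4πε₀)³ℏ⁴) = 8.220 × 10⁻⁸ N.
9.34 × 10⁻²¹ / 8.220 × 10⁻⁸ = 1.136 × 10⁻¹³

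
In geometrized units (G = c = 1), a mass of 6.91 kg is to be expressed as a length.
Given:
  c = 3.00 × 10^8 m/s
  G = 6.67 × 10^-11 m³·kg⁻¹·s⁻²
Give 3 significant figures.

5.12 × 10^-27 m

In G = c = 1 units mass has dimensions of length; the conversion factor is G/c².
6.91 kg × (G/c²) = 5.12 × 10^-27 m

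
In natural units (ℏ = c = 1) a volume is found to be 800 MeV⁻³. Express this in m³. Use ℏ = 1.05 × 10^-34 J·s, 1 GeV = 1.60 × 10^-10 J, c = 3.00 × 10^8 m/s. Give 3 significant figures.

6.10 × 10^-36 m³

Volume is [L]³ = [E]⁻³·(ℏc)³.
1 GeV⁻³ → (ℏc)³ × (1 GeV in J)⁻³ = 7.63 × 10^-48 m³.
Convert the energy scale: 800 MeV⁻³ = 8.00 × 10^11 GeV⁻³.
Result: 8.00 × 10^11 × 7.63 × 10^-48 = 6.10 × 10^-36 m³.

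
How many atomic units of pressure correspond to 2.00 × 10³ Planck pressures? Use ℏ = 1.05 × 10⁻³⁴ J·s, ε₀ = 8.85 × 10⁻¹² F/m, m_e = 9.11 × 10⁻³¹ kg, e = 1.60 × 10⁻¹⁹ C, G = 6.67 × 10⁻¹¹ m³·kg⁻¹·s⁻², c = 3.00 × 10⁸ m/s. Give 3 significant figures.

Planck pressure: p_P = c⁷/(ℏG²) = 4.68 × 10¹¹³ Pa
atomic unit of pressure: P_au = E_h/a₀³ = m_e⁴e¹⁰/((4πε₀)⁵ℏ⁸) = 3.01 × 10¹³ Pa
2.00 × 10³ × 4.68 × 10¹¹³ / 3.01 × 10¹³ = 3.11 × 10¹⁰³

3.11 × 10¹⁰³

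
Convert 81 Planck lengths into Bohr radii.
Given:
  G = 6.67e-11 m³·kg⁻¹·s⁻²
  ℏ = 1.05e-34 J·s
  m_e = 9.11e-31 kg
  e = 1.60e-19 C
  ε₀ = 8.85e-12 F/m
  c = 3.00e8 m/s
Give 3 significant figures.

2.48e-23

Planck length: ℓ_P = √(ℏG/c³) = 1.61e-35 m
Bohr radius: a₀ = 4πε₀ℏ²/(m_e e²) = 5.26e-11 m
81 × 1.61e-35 / 5.26e-11 = 2.48e-23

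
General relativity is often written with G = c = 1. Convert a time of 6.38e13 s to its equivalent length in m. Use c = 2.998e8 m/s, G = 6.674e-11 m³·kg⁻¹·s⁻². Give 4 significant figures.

1.913e22 m

Time → length via c.
6.38e13 s × (c) = 1.913e22 m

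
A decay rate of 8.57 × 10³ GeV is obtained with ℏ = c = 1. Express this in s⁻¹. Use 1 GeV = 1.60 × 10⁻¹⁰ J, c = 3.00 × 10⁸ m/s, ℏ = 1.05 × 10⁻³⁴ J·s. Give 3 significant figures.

A rate is [E]/ℏ; divide by ℏ.
1 GeV → 1/ℏ × (1 GeV in J) = 1.52 × 10²⁴ s⁻¹.
Result: 8.57 × 10³ × 1.52 × 10²⁴ = 1.31 × 10²⁸ s⁻¹.

1.31 × 10²⁸ s⁻¹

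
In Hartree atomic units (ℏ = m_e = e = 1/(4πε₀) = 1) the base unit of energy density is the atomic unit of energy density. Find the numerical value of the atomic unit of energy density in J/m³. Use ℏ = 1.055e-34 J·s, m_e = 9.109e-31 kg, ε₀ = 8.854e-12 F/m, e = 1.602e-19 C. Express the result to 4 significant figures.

u_au = E_h/a₀³ = m_e⁴e¹⁰/((4πε₀)⁵ℏ⁸)
E_h = 4.354e-18 J
a₀ = 5.297e-11 m
E_h/a₀³ = 2.929e13 J/m³

2.929e13 J/m³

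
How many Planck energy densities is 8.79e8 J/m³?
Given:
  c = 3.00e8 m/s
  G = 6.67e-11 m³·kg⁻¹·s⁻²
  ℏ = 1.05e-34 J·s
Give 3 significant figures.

1.88e-105

Planck energy density: u_P = c⁷/(ℏG²) = 4.68e113 J/m³.
8.79e8 / 4.68e113 = 1.88e-105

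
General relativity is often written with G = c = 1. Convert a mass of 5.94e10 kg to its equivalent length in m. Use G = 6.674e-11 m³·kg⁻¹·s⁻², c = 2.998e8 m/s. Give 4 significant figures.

4.411e-17 m

In G = c = 1 units mass has dimensions of length; the conversion factor is G/c².
5.94e10 kg × (G/c²) = 4.411e-17 m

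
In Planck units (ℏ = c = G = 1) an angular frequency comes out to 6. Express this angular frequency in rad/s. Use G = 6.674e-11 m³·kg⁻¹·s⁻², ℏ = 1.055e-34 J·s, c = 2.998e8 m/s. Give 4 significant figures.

One Planck angular frequency: ω_P = √(c⁵/(ℏG)) = 1.855e43 rad/s.
6 × 1.855e43 rad/s = 1.113e44 rad/s

1.113e44 rad/s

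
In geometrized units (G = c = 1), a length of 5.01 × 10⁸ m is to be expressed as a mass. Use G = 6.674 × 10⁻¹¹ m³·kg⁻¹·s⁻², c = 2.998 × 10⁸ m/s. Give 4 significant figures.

6.747 × 10³⁵ kg

Length → mass via c²/G.
5.01 × 10⁸ m × (c²/G) = 6.747 × 10³⁵ kg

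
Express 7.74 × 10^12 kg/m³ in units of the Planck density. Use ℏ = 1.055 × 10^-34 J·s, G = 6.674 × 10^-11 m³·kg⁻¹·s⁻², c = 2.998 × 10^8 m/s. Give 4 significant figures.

1.502 × 10^-84

Planck density: ρ_P = c⁵/(ℏG²) = 5.154 × 10^96 kg/m³.
7.74 × 10^12 / 5.154 × 10^96 = 1.502 × 10^-84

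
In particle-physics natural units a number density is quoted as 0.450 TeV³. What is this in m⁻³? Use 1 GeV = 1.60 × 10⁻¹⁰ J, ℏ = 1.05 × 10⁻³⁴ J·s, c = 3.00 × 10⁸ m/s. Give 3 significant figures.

5.90 × 10⁵⁵ m⁻³

Number density is [L]⁻³ = [E]³/(ℏc)³.
1 GeV³ → 1/(ℏc)³ × (1 GeV in J)³ = 1.31 × 10⁴⁷ m⁻³.
Convert the energy scale: 0.450 TeV³ = 4.50 × 10⁸ GeV³.
Result: 4.50 × 10⁸ × 1.31 × 10⁴⁷ = 5.90 × 10⁵⁵ m⁻³.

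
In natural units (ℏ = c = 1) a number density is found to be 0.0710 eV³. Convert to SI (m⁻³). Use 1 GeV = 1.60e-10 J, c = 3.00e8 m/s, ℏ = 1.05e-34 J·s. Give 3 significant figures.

9.30e18 m⁻³

Number density is [L]⁻³ = [E]³/(ℏc)³.
1 GeV³ → 1/(ℏc)³ × (1 GeV in J)³ = 1.31e47 m⁻³.
Convert the energy scale: 0.0710 eV³ = 7.10e-29 GeV³.
Result: 7.10e-29 × 1.31e47 = 9.30e18 m⁻³.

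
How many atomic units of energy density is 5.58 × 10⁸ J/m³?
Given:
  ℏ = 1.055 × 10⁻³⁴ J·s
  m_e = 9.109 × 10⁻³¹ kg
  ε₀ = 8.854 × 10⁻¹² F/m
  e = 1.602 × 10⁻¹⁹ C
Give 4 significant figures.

1.905 × 10⁻⁵

atomic unit of energy density: u_au = E_h/a₀³ = m_e⁴e¹⁰/((4πε₀)⁵ℏ⁸) = 2.929 × 10¹³ J/m³.
5.58 × 10⁸ / 2.929 × 10¹³ = 1.905 × 10⁻⁵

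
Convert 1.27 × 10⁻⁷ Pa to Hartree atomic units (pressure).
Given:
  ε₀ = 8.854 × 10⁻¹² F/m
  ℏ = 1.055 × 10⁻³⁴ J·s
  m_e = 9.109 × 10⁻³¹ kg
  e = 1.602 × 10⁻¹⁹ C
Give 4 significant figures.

4.336 × 10⁻²¹

atomic unit of pressure: P_au = E_h/a₀³ = m_e⁴e¹⁰/((4πε₀)⁵ℏ⁸) = 2.929 × 10¹³ Pa.
1.27 × 10⁻⁷ / 2.929 × 10¹³ = 4.336 × 10⁻²¹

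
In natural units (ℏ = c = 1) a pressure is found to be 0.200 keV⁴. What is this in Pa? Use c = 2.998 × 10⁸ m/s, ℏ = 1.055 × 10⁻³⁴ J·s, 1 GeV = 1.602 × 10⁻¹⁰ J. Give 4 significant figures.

Pressure is [E]/[L]³ = [E]⁴/(ℏc)³.
1 GeV⁴ → 1/(ℏc)³ × (1 GeV in J)⁴ = 2.082 × 10³⁷ Pa.
Convert the energy scale: 0.200 keV⁴ = 2.00 × 10⁻²⁵ GeV⁴.
Result: 2.00 × 10⁻²⁵ × 2.082 × 10³⁷ = 4.163 × 10¹² Pa.

4.163 × 10¹² Pa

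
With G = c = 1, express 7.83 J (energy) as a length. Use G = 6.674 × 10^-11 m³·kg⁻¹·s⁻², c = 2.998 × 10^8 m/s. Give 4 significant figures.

Energy → length via G/c⁴.
7.83 J × (G/c⁴) = 6.469 × 10^-44 m

6.469 × 10^-44 m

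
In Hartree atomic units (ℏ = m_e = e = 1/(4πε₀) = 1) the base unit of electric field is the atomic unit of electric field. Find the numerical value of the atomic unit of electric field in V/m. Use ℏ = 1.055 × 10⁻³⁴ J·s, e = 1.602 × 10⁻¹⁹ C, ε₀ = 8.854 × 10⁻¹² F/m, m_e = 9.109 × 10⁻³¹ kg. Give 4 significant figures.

E_au = E_h/(e a₀) = m_e²e⁵/((4πε₀)³ℏ⁴)
E_h = 4.354 × 10⁻¹⁸ J
a₀ = 5.297 × 10⁻¹¹ m
E_h/(e·a₀) = 5.131 × 10¹¹ V/m

5.131 × 10¹¹ V/m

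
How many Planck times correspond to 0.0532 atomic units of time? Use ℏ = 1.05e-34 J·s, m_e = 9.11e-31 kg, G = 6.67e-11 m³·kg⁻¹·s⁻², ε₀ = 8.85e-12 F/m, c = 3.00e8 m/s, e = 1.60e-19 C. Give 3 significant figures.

2.38e25

atomic unit of time: τ_au = (4πε₀)²ℏ³/(m_e e⁴) = 2.40e-17 s
Planck time: t_P = √(ℏG/c⁵) = 5.37e-44 s
0.0532 × 2.40e-17 / 5.37e-44 = 2.38e25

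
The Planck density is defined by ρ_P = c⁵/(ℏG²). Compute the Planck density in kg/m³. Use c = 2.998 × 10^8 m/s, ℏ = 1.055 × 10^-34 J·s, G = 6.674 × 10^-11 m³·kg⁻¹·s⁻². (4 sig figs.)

ρ_P = c⁵/(ℏG²)
  = 2.422 × 10^42 / 4.699 × 10^-55
  = 5.154 × 10^96 kg/m³

5.154 × 10^96 kg/m³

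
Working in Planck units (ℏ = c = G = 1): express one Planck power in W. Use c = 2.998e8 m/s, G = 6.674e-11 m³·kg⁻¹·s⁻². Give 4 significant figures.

The unique combination of the constants set to 1 with dimensions of power is P_P = c⁵/G.
  = 2.422e42 / 6.674e-11
  = 3.629e52 W

3.629e52 W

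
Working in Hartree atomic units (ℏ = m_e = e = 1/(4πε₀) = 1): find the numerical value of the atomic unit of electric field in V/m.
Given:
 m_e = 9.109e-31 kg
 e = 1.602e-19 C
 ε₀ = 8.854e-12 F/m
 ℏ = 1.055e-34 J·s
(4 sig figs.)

5.131e11 V/m

From ℏ = m_e = e = 1/(4πε₀) = 1 the electric field scale is E_au = E_h/(e a₀) = m_e²e⁵/((4πε₀)³ℏ⁴).
E_h = 4.354e-18 J
a₀ = 5.297e-11 m
E_h/(e·a₀) = 5.131e11 V/m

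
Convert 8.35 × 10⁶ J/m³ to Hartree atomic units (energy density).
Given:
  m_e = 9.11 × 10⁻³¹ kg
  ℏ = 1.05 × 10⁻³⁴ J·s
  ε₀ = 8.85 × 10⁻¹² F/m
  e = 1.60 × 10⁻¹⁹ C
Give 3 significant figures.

2.77 × 10⁻⁷

atomic unit of energy density: u_au = E_h/a₀³ = m_e⁴e¹⁰/((4πε₀)⁵ℏ⁸) = 3.01 × 10¹³ J/m³.
8.35 × 10⁶ / 3.01 × 10¹³ = 2.77 × 10⁻⁷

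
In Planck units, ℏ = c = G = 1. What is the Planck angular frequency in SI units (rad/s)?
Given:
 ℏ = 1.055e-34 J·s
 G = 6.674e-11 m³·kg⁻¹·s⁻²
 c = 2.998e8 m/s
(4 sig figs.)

1.855e43 rad/s

The unique combination of the constants set to 1 with dimensions of angular frequency is ω_P = √(c⁵/(ℏG)).
  = √(3.440e86)
  = 1.855e43 rad/s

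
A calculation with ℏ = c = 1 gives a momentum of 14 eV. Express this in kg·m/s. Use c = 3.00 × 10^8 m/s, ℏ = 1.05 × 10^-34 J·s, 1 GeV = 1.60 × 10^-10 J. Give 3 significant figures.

Momentum is [E]/c; divide by c.
1 GeV → 1/c × (1 GeV in J) = 5.33 × 10^-19 kg·m/s.
Convert the energy scale: 14 eV = 1.40 × 10^-8 GeV.
Result: 1.40 × 10^-8 × 5.33 × 10^-19 = 7.47 × 10^-27 kg·m/s.

7.47 × 10^-27 kg·m/s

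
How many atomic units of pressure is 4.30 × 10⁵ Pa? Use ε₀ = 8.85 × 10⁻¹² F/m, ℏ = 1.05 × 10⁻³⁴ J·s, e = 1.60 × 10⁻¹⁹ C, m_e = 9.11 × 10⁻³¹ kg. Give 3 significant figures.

1.43 × 10⁻⁸

atomic unit of pressure: P_au = E_h/a₀³ = m_e⁴e¹⁰/((4πε₀)⁵ℏ⁸) = 3.01 × 10¹³ Pa.
4.30 × 10⁵ / 3.01 × 10¹³ = 1.43 × 10⁻⁸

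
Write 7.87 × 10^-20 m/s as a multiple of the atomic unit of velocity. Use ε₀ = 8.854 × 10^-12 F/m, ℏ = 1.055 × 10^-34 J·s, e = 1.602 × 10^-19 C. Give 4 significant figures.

3.600 × 10^-26

atomic unit of velocity: v_au = e²/(4πε₀ℏ) = 2.186 × 10^6 m/s.
7.87 × 10^-20 / 2.186 × 10^6 = 3.600 × 10^-26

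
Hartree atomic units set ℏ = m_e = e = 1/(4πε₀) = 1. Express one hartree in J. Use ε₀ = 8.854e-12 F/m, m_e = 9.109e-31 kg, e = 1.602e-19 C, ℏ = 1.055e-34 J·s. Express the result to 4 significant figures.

The unique combination of the constants set to 1 with dimensions of energy is E_h = m_e e⁴/(4πε₀ℏ)².
  = 6.000e-106 / 1.378e-88
  = 4.354e-18 J

4.354e-18 J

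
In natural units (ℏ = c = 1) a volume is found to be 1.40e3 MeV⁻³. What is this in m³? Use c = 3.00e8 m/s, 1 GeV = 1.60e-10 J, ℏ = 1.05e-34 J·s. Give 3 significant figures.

Volume is [L]³ = [E]⁻³·(ℏc)³.
1 GeV⁻³ → (ℏc)³ × (1 GeV in J)⁻³ = 7.63e-48 m³.
Convert the energy scale: 1.40e3 MeV⁻³ = 1.40e12 GeV⁻³.
Result: 1.40e12 × 7.63e-48 = 1.07e-35 m³.

1.07e-35 m³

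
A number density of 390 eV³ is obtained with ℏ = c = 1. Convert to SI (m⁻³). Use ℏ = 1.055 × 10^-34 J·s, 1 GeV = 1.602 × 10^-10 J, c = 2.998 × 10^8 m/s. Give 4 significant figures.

Number density is [L]⁻³ = [E]³/(ℏc)³.
1 GeV³ → 1/(ℏc)³ × (1 GeV in J)³ = 1.299 × 10^47 m⁻³.
Convert the energy scale: 390 eV³ = 3.90 × 10^-25 GeV³.
Result: 3.90 × 10^-25 × 1.299 × 10^47 = 5.068 × 10^22 m⁻³.

5.068 × 10^22 m⁻³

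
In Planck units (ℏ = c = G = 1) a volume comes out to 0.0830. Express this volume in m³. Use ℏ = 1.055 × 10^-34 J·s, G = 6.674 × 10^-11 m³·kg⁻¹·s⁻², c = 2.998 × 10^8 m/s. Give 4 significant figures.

3.506 × 10^-106 m³

One Planck volume: V_P = (ℏG/c³)^(3/2) = 4.224 × 10^-105 m³.
0.0830 × 4.224 × 10^-105 m³ = 3.506 × 10^-106 m³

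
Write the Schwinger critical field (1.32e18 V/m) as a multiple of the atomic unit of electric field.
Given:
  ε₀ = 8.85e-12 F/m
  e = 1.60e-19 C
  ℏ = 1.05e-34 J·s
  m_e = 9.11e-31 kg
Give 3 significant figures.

atomic unit of electric field: E_au = E_h/(e a₀) = m_e²e⁵/((4πε₀)³ℏ⁴) = 5.20e11 V/m.
1.32e18 / 5.20e11 = 2.54e6

2.54e6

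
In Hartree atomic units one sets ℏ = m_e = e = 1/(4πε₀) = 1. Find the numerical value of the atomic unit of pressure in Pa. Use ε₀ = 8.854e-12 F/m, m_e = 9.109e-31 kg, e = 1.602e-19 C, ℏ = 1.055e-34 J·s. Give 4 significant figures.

P_au = E_h/a₀³ = m_e⁴e¹⁰/((4πε₀)⁵ℏ⁸)
E_h = 4.354e-18 J
a₀ = 5.297e-11 m
E_h/a₀³ = 2.929e13 Pa

2.929e13 Pa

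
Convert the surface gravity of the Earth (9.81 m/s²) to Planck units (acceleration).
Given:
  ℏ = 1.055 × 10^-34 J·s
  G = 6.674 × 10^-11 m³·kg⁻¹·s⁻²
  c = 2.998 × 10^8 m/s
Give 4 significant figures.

Planck acceleration: a_P = √(c⁷/(ℏG)) = 5.560 × 10^51 m/s².
9.81 / 5.560 × 10^51 = 1.764 × 10^-51

1.764 × 10^-51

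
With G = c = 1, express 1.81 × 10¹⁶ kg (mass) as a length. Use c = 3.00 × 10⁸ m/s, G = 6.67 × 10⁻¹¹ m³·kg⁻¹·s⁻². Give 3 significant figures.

1.34 × 10⁻¹¹ m

In G = c = 1 units mass has dimensions of length; the conversion factor is G/c².
1.81 × 10¹⁶ kg × (G/c²) = 1.34 × 10⁻¹¹ m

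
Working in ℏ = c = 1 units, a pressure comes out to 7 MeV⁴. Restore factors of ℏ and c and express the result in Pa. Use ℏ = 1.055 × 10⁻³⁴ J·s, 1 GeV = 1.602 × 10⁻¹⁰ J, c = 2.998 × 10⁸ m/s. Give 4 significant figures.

Pressure is [E]/[L]³ = [E]⁴/(ℏc)³.
1 GeV⁴ → 1/(ℏc)³ × (1 GeV in J)⁴ = 2.082 × 10³⁷ Pa.
Convert the energy scale: 7 MeV⁴ = 7.00 × 10⁻¹² GeV⁴.
Result: 7.00 × 10⁻¹² × 2.082 × 10³⁷ = 1.457 × 10²⁶ Pa.

1.457 × 10²⁶ Pa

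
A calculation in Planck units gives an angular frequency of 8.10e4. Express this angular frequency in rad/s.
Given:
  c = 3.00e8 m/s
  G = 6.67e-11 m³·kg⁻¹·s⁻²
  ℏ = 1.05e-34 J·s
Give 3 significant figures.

1.51e48 rad/s

One Planck angular frequency: ω_P = √(c⁵/(ℏG)) = 1.86e43 rad/s.
8.10e4 × 1.86e43 rad/s = 1.51e48 rad/s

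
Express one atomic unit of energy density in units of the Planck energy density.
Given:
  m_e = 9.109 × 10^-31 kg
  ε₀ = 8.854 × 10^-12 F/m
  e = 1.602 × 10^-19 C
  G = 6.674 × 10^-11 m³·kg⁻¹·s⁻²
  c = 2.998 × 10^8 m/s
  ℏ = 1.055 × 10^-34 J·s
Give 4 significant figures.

atomic unit of energy density: u_au = E_h/a₀³ = m_e⁴e¹⁰/((4πε₀)⁵ℏ⁸) = 2.929 × 10^13 J/m³
Planck energy density: u_P = c⁷/(ℏG²) = 4.632 × 10^113 J/m³
ratio = 2.929 × 10^13 / 4.632 × 10^113 = 6.323 × 10^-101

6.323 × 10^-101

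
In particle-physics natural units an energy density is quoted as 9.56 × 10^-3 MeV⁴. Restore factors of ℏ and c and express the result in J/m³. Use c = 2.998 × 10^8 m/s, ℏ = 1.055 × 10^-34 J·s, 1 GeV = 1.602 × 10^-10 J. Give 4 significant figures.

1.990 × 10^23 J/m³

[E]/[L]³ = [E]⁴/(ℏc)³; restore (ℏc)⁻³.
1 GeV⁴ → 1/(ℏc)³ × (1 GeV in J)⁴ = 2.082 × 10^37 J/m³.
Convert the energy scale: 9.56 × 10^-3 MeV⁴ = 9.56 × 10^-15 GeV⁴.
Result: 9.56 × 10^-15 × 2.082 × 10^37 = 1.990 × 10^23 J/m³.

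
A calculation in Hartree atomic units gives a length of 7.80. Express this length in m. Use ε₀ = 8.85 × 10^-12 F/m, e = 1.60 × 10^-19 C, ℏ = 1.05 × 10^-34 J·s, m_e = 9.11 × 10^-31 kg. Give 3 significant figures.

One Bohr radius: a₀ = 4πε₀ℏ²/(m_e e²) = 5.26 × 10^-11 m.
7.80 × 5.26 × 10^-11 m = 4.10 × 10^-10 m

4.10 × 10^-10 m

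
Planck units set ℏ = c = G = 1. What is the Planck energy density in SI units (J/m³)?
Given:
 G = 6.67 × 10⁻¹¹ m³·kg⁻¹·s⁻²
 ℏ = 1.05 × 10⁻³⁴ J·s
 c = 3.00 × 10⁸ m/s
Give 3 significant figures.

4.68 × 10¹¹³ J/m³

Dimensional analysis gives u_P = c⁷/(ℏG²).
  = 2.19 × 10⁵⁹ / 4.67 × 10⁻⁵⁵
  = 4.68 × 10¹¹³ J/m³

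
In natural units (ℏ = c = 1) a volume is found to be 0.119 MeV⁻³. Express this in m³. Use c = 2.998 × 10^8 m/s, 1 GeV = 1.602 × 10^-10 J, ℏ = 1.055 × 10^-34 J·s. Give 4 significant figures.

Volume is [L]³ = [E]⁻³·(ℏc)³.
1 GeV⁻³ → (ℏc)³ × (1 GeV in J)⁻³ = 7.696 × 10^-48 m³.
Convert the energy scale: 0.119 MeV⁻³ = 1.19 × 10^8 GeV⁻³.
Result: 1.19 × 10^8 × 7.696 × 10^-48 = 9.158 × 10^-40 m³.

9.158 × 10^-40 m³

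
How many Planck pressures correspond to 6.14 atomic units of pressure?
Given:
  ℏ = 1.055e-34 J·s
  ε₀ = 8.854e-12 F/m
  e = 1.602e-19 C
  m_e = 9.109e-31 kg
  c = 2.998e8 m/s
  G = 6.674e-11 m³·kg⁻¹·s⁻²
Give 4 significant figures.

atomic unit of pressure: P_au = E_h/a₀³ = m_e⁴e¹⁰/((4πε₀)⁵ℏ⁸) = 2.929e13 Pa
Planck pressure: p_P = c⁷/(ℏG²) = 4.632e113 Pa
6.14 × 2.929e13 / 4.632e113 = 3.883e-100

3.883e-100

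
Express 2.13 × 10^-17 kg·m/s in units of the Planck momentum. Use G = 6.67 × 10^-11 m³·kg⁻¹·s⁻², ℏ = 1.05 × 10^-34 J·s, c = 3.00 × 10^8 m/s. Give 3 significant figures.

3.27 × 10^-18

Planck momentum: p_P = √(ℏc³/G) = 6.52 kg·m/s.
2.13 × 10^-17 / 6.52 = 3.27 × 10^-18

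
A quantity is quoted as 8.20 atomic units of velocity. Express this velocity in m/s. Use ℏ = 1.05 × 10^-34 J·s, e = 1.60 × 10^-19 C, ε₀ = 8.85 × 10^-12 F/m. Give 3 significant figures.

One atomic unit of velocity: v_au = e²/(4πε₀ℏ) = 2.19 × 10^6 m/s.
8.20 × 2.19 × 10^6 m/s = 1.80 × 10^7 m/s

1.80 × 10^7 m/s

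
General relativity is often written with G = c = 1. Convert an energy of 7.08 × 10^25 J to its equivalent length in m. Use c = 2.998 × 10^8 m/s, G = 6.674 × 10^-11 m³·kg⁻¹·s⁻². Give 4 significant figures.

Energy → length via G/c⁴.
7.08 × 10^25 J × (G/c⁴) = 5.849 × 10^-19 m

5.849 × 10^-19 m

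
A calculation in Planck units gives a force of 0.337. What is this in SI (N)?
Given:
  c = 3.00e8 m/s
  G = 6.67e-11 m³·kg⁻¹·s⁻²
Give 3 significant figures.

4.09e43 N

One Planck force: F_P = c⁴/G = 1.21e44 N.
0.337 × 1.21e44 N = 4.09e43 N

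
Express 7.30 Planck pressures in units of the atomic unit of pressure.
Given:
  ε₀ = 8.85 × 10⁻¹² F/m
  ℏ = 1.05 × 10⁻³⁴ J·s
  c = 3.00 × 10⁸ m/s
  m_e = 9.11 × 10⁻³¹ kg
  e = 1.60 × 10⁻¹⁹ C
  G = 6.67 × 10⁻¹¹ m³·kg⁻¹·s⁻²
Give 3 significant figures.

Planck pressure: p_P = c⁷/(ℏG²) = 4.68 × 10¹¹³ Pa
atomic unit of pressure: P_au = E_h/a₀³ = m_e⁴e¹⁰/((4πε₀)⁵ℏ⁸) = 3.01 × 10¹³ Pa
7.30 × 4.68 × 10¹¹³ / 3.01 × 10¹³ = 1.13 × 10¹⁰¹

1.13 × 10¹⁰¹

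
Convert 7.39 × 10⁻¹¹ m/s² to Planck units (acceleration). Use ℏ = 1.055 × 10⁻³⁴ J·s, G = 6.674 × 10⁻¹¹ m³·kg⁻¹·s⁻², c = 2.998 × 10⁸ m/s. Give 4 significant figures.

Planck acceleration: a_P = √(c⁷/(ℏG)) = 5.560 × 10⁵¹ m/s².
7.39 × 10⁻¹¹ / 5.560 × 10⁵¹ = 1.329 × 10⁻⁶²

1.329 × 10⁻⁶²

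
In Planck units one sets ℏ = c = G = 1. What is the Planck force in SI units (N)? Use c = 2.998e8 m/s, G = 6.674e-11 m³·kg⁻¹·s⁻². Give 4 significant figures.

1.210e44 N

F_P = c⁴/G
  = 8.078e33 / 6.674e-11
  = 1.210e44 N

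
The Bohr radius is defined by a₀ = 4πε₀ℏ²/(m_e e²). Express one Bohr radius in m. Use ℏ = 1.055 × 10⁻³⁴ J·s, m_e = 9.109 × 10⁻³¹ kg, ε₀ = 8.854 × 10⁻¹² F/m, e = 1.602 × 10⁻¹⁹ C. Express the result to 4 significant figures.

5.297 × 10⁻¹¹ m

a₀ = 4πε₀ℏ²/(m_e e²)
  = 1.238 × 10⁻⁷⁸ / 2.338 × 10⁻⁶⁸
  = 5.297 × 10⁻¹¹ m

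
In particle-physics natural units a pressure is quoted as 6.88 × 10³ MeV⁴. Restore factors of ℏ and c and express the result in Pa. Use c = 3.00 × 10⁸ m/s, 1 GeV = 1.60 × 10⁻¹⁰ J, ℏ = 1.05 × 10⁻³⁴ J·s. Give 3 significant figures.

Pressure is [E]/[L]³ = [E]⁴/(ℏc)³.
1 GeV⁴ → 1/(ℏc)³ × (1 GeV in J)⁴ = 2.10 × 10³⁷ Pa.
Convert the energy scale: 6.88 × 10³ MeV⁴ = 6.88 × 10⁻⁹ GeV⁴.
Result: 6.88 × 10⁻⁹ × 2.10 × 10³⁷ = 1.44 × 10²⁹ Pa.

1.44 × 10²⁹ Pa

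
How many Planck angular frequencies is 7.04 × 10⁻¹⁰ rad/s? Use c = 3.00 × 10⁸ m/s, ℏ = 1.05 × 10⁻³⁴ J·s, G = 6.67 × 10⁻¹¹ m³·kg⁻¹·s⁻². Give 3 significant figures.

3.78 × 10⁻⁵³

Planck angular frequency: ω_P = √(c⁵/(ℏG)) = 1.86 × 10⁴³ rad/s.
7.04 × 10⁻¹⁰ / 1.86 × 10⁴³ = 3.78 × 10⁻⁵³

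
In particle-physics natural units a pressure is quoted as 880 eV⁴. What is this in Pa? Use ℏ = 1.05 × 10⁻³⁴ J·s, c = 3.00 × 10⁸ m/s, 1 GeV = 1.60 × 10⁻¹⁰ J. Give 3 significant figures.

Pressure is [E]/[L]³ = [E]⁴/(ℏc)³.
1 GeV⁴ → 1/(ℏc)³ × (1 GeV in J)⁴ = 2.10 × 10³⁷ Pa.
Convert the energy scale: 880 eV⁴ = 8.80 × 10⁻³⁴ GeV⁴.
Result: 8.80 × 10⁻³⁴ × 2.10 × 10³⁷ = 1.85 × 10⁴ Pa.

1.85 × 10⁴ Pa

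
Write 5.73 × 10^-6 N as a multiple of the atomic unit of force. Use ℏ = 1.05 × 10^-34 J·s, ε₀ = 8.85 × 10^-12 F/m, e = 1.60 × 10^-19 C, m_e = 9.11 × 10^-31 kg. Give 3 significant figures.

atomic unit of force: F_au = E_h/a₀ = m_e²e⁶/((4πε₀)³ℏ⁴) = 8.33 × 10^-8 N.
5.73 × 10^-6 / 8.33 × 10^-8 = 68.8

68.8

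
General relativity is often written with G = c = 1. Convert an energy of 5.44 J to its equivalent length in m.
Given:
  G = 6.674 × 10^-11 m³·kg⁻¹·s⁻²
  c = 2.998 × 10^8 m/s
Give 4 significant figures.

Energy → length via G/c⁴.
5.44 J × (G/c⁴) = 4.494 × 10^-44 m

4.494 × 10^-44 m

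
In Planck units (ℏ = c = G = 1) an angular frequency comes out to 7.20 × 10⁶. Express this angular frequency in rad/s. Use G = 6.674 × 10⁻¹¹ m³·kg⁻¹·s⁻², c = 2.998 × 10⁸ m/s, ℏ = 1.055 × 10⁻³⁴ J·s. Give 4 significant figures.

1.335 × 10⁵⁰ rad/s

One Planck angular frequency: ω_P = √(c⁵/(ℏG)) = 1.855 × 10⁴³ rad/s.
7.20 × 10⁶ × 1.855 × 10⁴³ rad/s = 1.335 × 10⁵⁰ rad/s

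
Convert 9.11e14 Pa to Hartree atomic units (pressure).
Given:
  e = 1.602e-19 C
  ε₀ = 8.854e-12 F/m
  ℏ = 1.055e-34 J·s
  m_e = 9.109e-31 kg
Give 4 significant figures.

31.10

atomic unit of pressure: P_au = E_h/a₀³ = m_e⁴e¹⁰/((4πε₀)⁵ℏ⁸) = 2.929e13 Pa.
9.11e14 / 2.929e13 = 31.10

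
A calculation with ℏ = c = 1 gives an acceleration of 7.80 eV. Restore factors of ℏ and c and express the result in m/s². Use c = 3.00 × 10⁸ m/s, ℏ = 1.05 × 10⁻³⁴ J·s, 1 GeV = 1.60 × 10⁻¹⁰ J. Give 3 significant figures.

3.57 × 10²⁴ m/s²

Acceleration is [L]/[T]² = c·[E]/ℏ.
1 GeV → c/ℏ × (1 GeV in J) = 4.57 × 10³² m/s².
Convert the energy scale: 7.80 eV = 7.80 × 10⁻⁹ GeV.
Result: 7.80 × 10⁻⁹ × 4.57 × 10³² = 3.57 × 10²⁴ m/s².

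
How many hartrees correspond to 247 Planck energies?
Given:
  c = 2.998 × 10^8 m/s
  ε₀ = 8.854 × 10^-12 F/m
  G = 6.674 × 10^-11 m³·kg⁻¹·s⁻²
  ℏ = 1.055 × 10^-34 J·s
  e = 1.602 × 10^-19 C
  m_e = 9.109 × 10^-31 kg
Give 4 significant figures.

Planck energy: E_P = √(ℏc⁵/G) = 1.957 × 10^9 J
hartree: E_h = m_e e⁴/(4πε₀ℏ)² = 4.354 × 10^-18 J
247 × 1.957 × 10^9 / 4.354 × 10^-18 = 1.110 × 10^29

1.110 × 10^29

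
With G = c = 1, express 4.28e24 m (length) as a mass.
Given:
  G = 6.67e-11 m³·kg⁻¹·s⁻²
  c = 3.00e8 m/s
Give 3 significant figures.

Length → mass via c²/G.
4.28e24 m × (c²/G) = 5.78e51 kg

5.78e51 kg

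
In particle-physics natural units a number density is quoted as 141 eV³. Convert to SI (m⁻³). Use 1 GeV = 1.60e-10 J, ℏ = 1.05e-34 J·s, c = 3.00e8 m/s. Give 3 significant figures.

1.85e22 m⁻³

Number density is [L]⁻³ = [E]³/(ℏc)³.
1 GeV³ → 1/(ℏc)³ × (1 GeV in J)³ = 1.31e47 m⁻³.
Convert the energy scale: 141 eV³ = 1.41e-25 GeV³.
Result: 1.41e-25 × 1.31e47 = 1.85e22 m⁻³.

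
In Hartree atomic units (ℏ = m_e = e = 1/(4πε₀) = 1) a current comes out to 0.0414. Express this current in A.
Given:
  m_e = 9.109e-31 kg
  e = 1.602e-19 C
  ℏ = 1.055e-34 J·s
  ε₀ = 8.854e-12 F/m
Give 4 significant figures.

2.737e-4 A

One atomic unit of electric current: I_au = e E_h/ℏ = m_e e⁵/((4πε₀)²ℏ³) = 6.612e-3 A.
0.0414 × 6.612e-3 A = 2.737e-4 A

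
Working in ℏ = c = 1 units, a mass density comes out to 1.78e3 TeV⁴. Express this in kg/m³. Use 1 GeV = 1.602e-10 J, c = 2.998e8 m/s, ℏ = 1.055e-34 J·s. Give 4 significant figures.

Mass density is [E]/(c²[L]³) = [E]⁴/(ℏ³c⁵).
1 GeV⁴ → 1/(ℏ³c⁵) × (1 GeV in J)⁴ = 2.316e20 kg/m³.
Convert the energy scale: 1.78e3 TeV⁴ = 1.78e15 GeV⁴.
Result: 1.78e15 × 2.316e20 = 4.122e35 kg/m³.

4.122e35 kg/m³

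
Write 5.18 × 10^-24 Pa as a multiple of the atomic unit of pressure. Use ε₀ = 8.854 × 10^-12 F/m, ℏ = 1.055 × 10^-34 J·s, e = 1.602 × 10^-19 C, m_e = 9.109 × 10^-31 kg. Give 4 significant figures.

1.768 × 10^-37

atomic unit of pressure: P_au = E_h/a₀³ = m_e⁴e¹⁰/((4πε₀)⁵ℏ⁸) = 2.929 × 10^13 Pa.
5.18 × 10^-24 / 2.929 × 10^13 = 1.768 × 10^-37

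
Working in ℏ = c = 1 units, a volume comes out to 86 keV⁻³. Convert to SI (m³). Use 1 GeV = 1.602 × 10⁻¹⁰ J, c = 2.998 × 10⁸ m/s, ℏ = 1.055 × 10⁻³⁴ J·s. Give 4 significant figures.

Volume is [L]³ = [E]⁻³·(ℏc)³.
1 GeV⁻³ → (ℏc)³ × (1 GeV in J)⁻³ = 7.696 × 10⁻⁴⁸ m³.
Convert the energy scale: 86 keV⁻³ = 8.60 × 10¹⁹ GeV⁻³.
Result: 8.60 × 10¹⁹ × 7.696 × 10⁻⁴⁸ = 6.619 × 10⁻²⁸ m³.

6.619 × 10⁻²⁸ m³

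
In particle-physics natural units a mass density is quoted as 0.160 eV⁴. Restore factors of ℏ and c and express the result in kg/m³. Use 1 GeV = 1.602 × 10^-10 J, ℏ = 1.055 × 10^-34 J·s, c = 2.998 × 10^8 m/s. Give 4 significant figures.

Mass density is [E]/(c²[L]³) = [E]⁴/(ℏ³c⁵).
1 GeV⁴ → 1/(ℏ³c⁵) × (1 GeV in J)⁴ = 2.316 × 10^20 kg/m³.
Convert the energy scale: 0.160 eV⁴ = 1.60 × 10^-37 GeV⁴.
Result: 1.60 × 10^-37 × 2.316 × 10^20 = 3.706 × 10^-17 kg/m³.

3.706 × 10^-17 kg/m³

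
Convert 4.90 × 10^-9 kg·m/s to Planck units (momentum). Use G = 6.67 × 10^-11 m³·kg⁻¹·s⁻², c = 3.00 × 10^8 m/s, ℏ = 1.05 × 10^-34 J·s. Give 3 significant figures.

Planck momentum: p_P = √(ℏc³/G) = 6.52 kg·m/s.
4.90 × 10^-9 / 6.52 = 7.52 × 10^-10

7.52 × 10^-10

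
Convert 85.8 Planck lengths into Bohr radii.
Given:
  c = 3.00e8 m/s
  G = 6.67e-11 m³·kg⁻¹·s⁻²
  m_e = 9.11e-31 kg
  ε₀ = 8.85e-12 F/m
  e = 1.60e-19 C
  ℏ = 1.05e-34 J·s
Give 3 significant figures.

2.63e-23

Planck length: ℓ_P = √(ℏG/c³) = 1.61e-35 m
Bohr radius: a₀ = 4πε₀ℏ²/(m_e e²) = 5.26e-11 m
85.8 × 1.61e-35 / 5.26e-11 = 2.63e-23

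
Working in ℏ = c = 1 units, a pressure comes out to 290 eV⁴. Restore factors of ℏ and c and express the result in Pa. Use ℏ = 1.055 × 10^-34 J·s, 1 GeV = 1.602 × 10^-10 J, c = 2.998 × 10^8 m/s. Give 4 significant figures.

6.037 × 10^3 Pa

Pressure is [E]/[L]³ = [E]⁴/(ℏc)³.
1 GeV⁴ → 1/(ℏc)³ × (1 GeV in J)⁴ = 2.082 × 10^37 Pa.
Convert the energy scale: 290 eV⁴ = 2.90 × 10^-34 GeV⁴.
Result: 2.90 × 10^-34 × 2.082 × 10^37 = 6.037 × 10^3 Pa.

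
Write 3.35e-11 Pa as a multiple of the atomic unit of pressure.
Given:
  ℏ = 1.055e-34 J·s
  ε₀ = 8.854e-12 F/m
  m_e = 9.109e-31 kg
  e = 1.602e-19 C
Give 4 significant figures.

1.144e-24

atomic unit of pressure: P_au = E_h/a₀³ = m_e⁴e¹⁰/((4πε₀)⁵ℏ⁸) = 2.929e13 Pa.
3.35e-11 / 2.929e13 = 1.144e-24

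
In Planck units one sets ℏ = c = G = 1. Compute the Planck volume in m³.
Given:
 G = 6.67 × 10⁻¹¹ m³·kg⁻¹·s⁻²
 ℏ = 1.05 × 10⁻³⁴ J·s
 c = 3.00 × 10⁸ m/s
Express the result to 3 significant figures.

V_P = (ℏG/c³)^(3/2)
  = √(1.75 × 10⁻²⁰⁹)
  = 4.18 × 10⁻¹⁰⁵ m³

4.18 × 10⁻¹⁰⁵ m³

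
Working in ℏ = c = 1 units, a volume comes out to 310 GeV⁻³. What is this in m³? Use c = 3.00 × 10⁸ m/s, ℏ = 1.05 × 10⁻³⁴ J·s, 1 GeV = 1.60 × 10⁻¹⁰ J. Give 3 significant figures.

Volume is [L]³ = [E]⁻³·(ℏc)³.
1 GeV⁻³ → (ℏc)³ × (1 GeV in J)⁻³ = 7.63 × 10⁻⁴⁸ m³.
Result: 310 × 7.63 × 10⁻⁴⁸ = 2.37 × 10⁻⁴⁵ m³.

2.37 × 10⁻⁴⁵ m³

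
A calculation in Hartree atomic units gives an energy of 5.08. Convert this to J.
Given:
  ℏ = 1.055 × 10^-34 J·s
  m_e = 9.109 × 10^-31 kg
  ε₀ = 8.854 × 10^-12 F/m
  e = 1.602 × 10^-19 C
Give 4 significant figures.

One hartree: E_h = m_e e⁴/(4πε₀ℏ)² = 4.354 × 10^-18 J.
5.08 × 4.354 × 10^-18 J = 2.212 × 10^-17 J

2.212 × 10^-17 J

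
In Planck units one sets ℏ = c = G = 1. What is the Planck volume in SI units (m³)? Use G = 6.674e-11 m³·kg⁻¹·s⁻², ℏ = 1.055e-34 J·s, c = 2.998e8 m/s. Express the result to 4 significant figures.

4.224e-105 m³

V_P = (ℏG/c³)^(3/2)
  = √(1.784e-209)
  = 4.224e-105 m³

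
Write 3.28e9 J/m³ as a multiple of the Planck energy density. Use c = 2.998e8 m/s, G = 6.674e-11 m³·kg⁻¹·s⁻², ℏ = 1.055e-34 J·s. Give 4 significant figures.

Planck energy density: u_P = c⁷/(ℏG²) = 4.632e113 J/m³.
3.28e9 / 4.632e113 = 7.081e-105

7.081e-105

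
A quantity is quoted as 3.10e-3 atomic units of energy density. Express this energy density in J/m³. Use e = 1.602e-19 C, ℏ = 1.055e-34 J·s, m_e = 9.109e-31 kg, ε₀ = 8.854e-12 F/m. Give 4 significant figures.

One atomic unit of energy density: u_au = E_h/a₀³ = m_e⁴e¹⁰/((4πε₀)⁵ℏ⁸) = 2.929e13 J/m³.
3.10e-3 × 2.929e13 J/m³ = 9.080e10 J/m³

9.080e10 J/m³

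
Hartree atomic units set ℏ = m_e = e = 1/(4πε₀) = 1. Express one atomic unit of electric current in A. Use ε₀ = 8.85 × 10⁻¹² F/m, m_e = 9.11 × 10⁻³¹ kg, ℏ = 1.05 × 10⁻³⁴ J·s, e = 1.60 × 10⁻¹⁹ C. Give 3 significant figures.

6.67 × 10⁻³ A

Dimensional analysis gives I_au = e E_h/ℏ = m_e e⁵/((4πε₀)²ℏ³).
E_h = 4.38 × 10⁻¹⁸ J
e·E_h/ℏ = 6.67 × 10⁻³ A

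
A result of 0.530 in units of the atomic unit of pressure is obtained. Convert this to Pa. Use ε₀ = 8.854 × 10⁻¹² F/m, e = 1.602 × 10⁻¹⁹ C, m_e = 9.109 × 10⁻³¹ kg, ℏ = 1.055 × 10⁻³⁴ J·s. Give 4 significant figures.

1.552 × 10¹³ Pa

One atomic unit of pressure: P_au = E_h/a₀³ = m_e⁴e¹⁰/((4πε₀)⁵ℏ⁸) = 2.929 × 10¹³ Pa.
0.530 × 2.929 × 10¹³ Pa = 1.552 × 10¹³ Pa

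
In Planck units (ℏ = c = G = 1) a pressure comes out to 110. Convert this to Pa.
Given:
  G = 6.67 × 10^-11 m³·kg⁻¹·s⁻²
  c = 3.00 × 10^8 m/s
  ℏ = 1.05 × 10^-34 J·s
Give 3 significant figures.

5.15 × 10^115 Pa

One Planck pressure: p_P = c⁷/(ℏG²) = 4.68 × 10^113 Pa.
110 × 4.68 × 10^113 Pa = 5.15 × 10^115 Pa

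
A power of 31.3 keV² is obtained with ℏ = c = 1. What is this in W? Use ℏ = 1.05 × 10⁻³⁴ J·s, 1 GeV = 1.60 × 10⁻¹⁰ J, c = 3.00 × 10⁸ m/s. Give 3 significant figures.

7.63 × 10³ W

Power is [E]/[T] = [E]²/ℏ.
1 GeV² → 1/ℏ × (1 GeV in J)² = 2.44 × 10¹⁴ W.
Convert the energy scale: 31.3 keV² = 3.13 × 10⁻¹¹ GeV².
Result: 3.13 × 10⁻¹¹ × 2.44 × 10¹⁴ = 7.63 × 10³ W.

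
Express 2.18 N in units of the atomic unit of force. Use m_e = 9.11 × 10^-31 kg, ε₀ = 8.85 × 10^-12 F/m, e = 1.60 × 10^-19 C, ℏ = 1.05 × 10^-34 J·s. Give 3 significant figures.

atomic unit of force: F_au = E_h/a₀ = m_e²e⁶/((4πε₀)³ℏ⁴) = 8.33 × 10^-8 N.
2.18 / 8.33 × 10^-8 = 2.62 × 10^7

2.62 × 10^7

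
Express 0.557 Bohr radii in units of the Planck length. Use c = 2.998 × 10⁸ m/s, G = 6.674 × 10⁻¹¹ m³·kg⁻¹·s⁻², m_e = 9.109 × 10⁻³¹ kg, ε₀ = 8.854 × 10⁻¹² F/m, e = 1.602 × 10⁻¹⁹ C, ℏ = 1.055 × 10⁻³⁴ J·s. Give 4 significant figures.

1.825 × 10²⁴

Bohr radius: a₀ = 4πε₀ℏ²/(m_e e²) = 5.297 × 10⁻¹¹ m
Planck length: ℓ_P = √(ℏG/c³) = 1.616 × 10⁻³⁵ m
0.557 × 5.297 × 10⁻¹¹ / 1.616 × 10⁻³⁵ = 1.825 × 10²⁴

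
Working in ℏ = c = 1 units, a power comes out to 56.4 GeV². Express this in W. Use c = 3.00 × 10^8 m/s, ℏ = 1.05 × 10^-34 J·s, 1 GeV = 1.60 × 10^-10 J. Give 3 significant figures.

Power is [E]/[T] = [E]²/ℏ.
1 GeV² → 1/ℏ × (1 GeV in J)² = 2.44 × 10^14 W.
Result: 56.4 × 2.44 × 10^14 = 1.38 × 10^16 W.

1.38 × 10^16 W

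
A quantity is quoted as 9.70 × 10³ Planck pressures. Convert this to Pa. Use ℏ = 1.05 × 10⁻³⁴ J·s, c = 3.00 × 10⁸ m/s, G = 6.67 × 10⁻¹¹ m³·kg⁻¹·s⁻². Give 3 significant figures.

One Planck pressure: p_P = c⁷/(ℏG²) = 4.68 × 10¹¹³ Pa.
9.70 × 10³ × 4.68 × 10¹¹³ Pa = 4.54 × 10¹¹⁷ Pa

4.54 × 10¹¹⁷ Pa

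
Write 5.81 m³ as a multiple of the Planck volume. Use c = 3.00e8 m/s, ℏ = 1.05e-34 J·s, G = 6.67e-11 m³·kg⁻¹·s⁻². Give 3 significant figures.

Planck volume: V_P = (ℏG/c³)^(3/2) = 4.18e-105 m³.
5.81 / 4.18e-105 = 1.39e105

1.39e105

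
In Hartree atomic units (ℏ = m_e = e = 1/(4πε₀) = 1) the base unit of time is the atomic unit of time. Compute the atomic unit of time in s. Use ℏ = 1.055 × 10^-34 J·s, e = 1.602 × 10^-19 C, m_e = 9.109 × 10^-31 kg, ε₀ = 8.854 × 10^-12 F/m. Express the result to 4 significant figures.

τ_au = (4πε₀)²ℏ³/(m_e e⁴)
E_h = 4.354 × 10^-18 J
ℏ/E_h = 2.423 × 10^-17 s

2.423 × 10^-17 s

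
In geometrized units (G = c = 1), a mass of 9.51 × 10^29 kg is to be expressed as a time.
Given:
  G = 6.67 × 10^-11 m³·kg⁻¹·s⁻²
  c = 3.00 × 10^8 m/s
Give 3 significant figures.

Mass → time via G/c³.
9.51 × 10^29 kg × (G/c³) = 2.35 × 10^-6 s

2.35 × 10^-6 s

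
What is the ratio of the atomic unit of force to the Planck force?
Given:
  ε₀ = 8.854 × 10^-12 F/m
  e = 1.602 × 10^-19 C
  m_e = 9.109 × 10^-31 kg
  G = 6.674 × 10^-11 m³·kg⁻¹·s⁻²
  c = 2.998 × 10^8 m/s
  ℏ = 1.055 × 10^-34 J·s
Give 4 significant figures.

atomic unit of force: F_au = E_h/a₀ = m_e²e⁶/((4πε₀)³ℏ⁴) = 8.220 × 10^-8 N
Planck force: F_P = c⁴/G = 1.210 × 10^44 N
ratio = 8.220 × 10^-8 / 1.210 × 10^44 = 6.791 × 10^-52

6.791 × 10^-52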